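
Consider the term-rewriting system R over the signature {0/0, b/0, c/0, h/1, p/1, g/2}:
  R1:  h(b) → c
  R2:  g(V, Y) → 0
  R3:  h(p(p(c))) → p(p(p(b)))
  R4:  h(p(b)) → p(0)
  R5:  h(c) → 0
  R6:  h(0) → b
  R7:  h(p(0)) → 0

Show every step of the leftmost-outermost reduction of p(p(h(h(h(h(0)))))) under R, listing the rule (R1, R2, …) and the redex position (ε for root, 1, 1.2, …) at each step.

1. p(p(h(h(h(h(0))))))  →  p(p(h(h(h(b)))))   [R6 at 1.1.1.1.1]
2. p(p(h(h(h(b)))))  →  p(p(h(h(c))))   [R1 at 1.1.1.1]
3. p(p(h(h(c))))  →  p(p(h(0)))   [R5 at 1.1.1]
4. p(p(h(0)))  →  p(p(b))   [R6 at 1.1]

p(p(b))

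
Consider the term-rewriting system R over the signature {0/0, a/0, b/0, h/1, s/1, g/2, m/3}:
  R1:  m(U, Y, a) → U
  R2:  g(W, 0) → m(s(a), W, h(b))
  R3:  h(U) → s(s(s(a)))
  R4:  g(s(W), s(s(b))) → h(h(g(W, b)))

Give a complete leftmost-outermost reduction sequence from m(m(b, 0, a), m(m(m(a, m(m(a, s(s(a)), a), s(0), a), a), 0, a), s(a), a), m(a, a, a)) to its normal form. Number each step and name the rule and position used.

1. m(m(b, 0, a), m(m(m(a, m(m(a, s(s(a)), a), s(0), a), a), 0, a), s(a), a), m(a, a, a))  →  m(b, m(m(m(a, m(m(a, s(s(a)), a), s(0), a), a), 0, a), s(a), a), m(a, a, a))   [R1 at 1]
2. m(b, m(m(m(a, m(m(a, s(s(a)), a), s(0), a), a), 0, a), s(a), a), m(a, a, a))  →  m(b, m(m(a, m(m(a, s(s(a)), a), s(0), a), a), 0, a), m(a, a, a))   [R1 at 2]
3. m(b, m(m(a, m(m(a, s(s(a)), a), s(0), a), a), 0, a), m(a, a, a))  →  m(b, m(a, m(m(a, s(s(a)), a), s(0), a), a), m(a, a, a))   [R1 at 2]
4. m(b, m(a, m(m(a, s(s(a)), a), s(0), a), a), m(a, a, a))  →  m(b, a, m(a, a, a))   [R1 at 2]
5. m(b, a, m(a, a, a))  →  m(b, a, a)   [R1 at 3]
6. m(b, a, a)  →  b   [R1 at ε]

b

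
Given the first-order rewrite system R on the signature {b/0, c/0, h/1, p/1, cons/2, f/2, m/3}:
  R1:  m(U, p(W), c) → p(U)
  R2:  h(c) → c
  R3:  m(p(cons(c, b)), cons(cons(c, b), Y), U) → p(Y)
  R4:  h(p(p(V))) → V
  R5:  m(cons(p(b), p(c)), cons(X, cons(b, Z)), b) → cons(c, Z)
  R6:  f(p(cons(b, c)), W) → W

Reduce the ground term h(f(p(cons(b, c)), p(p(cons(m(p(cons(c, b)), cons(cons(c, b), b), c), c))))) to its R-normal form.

1. h(f(p(cons(b, c)), p(p(cons(m(p(cons(c, b)), cons(cons(c, b), b), c), c)))))  →  h(p(p(cons(m(p(cons(c, b)), cons(cons(c, b), b), c), c))))   [R6 at 1]
2. h(p(p(cons(m(p(cons(c, b)), cons(cons(c, b), b), c), c))))  →  cons(m(p(cons(c, b)), cons(cons(c, b), b), c), c)   [R4 at ε]
3. cons(m(p(cons(c, b)), cons(cons(c, b), b), c), c)  →  cons(p(b), c)   [R3 at 1]

cons(p(b), c)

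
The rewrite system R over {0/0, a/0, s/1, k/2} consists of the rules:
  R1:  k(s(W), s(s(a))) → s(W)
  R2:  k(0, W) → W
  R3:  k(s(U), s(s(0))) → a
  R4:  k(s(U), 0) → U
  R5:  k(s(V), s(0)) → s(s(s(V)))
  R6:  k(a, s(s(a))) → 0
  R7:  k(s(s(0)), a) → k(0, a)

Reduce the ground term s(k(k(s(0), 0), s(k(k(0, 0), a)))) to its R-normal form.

s(s(a))

1. s(k(k(s(0), 0), s(k(k(0, 0), a))))  →  s(k(0, s(k(k(0, 0), a))))   [R4 at 1.1]
2. s(k(0, s(k(k(0, 0), a))))  →  s(s(k(k(0, 0), a)))   [R2 at 1]
3. s(s(k(k(0, 0), a)))  →  s(s(k(0, a)))   [R2 at 1.1.1]
4. s(s(k(0, a)))  →  s(s(a))   [R2 at 1.1]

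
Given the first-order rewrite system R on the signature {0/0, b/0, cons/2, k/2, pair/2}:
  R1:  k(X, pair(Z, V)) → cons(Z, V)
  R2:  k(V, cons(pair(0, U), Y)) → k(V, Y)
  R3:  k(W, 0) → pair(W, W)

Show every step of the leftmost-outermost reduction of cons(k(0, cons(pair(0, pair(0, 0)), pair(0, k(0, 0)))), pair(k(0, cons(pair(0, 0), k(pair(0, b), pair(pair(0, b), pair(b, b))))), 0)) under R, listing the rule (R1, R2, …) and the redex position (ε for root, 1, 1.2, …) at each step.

1. cons(k(0, cons(pair(0, pair(0, 0)), pair(0, k(0, 0)))), pair(k(0, cons(pair(0, 0), k(pair(0, b), pair(pair(0, b), pair(b, b))))), 0))  →  cons(k(0, pair(0, k(0, 0))), pair(k(0, cons(pair(0, 0), k(pair(0, b), pair(pair(0, b), pair(b, b))))), 0))   [R2 at 1]
2. cons(k(0, pair(0, k(0, 0))), pair(k(0, cons(pair(0, 0), k(pair(0, b), pair(pair(0, b), pair(b, b))))), 0))  →  cons(cons(0, k(0, 0)), pair(k(0, cons(pair(0, 0), k(pair(0, b), pair(pair(0, b), pair(b, b))))), 0))   [R1 at 1]
3. cons(cons(0, k(0, 0)), pair(k(0, cons(pair(0, 0), k(pair(0, b), pair(pair(0, b), pair(b, b))))), 0))  →  cons(cons(0, pair(0, 0)), pair(k(0, cons(pair(0, 0), k(pair(0, b), pair(pair(0, b), pair(b, b))))), 0))   [R3 at 1.2]
4. cons(cons(0, pair(0, 0)), pair(k(0, cons(pair(0, 0), k(pair(0, b), pair(pair(0, b), pair(b, b))))), 0))  →  cons(cons(0, pair(0, 0)), pair(k(0, k(pair(0, b), pair(pair(0, b), pair(b, b)))), 0))   [R2 at 2.1]
5. cons(cons(0, pair(0, 0)), pair(k(0, k(pair(0, b), pair(pair(0, b), pair(b, b)))), 0))  →  cons(cons(0, pair(0, 0)), pair(k(0, cons(pair(0, b), pair(b, b))), 0))   [R1 at 2.1.2]
6. cons(cons(0, pair(0, 0)), pair(k(0, cons(pair(0, b), pair(b, b))), 0))  →  cons(cons(0, pair(0, 0)), pair(k(0, pair(b, b)), 0))   [R2 at 2.1]
7. cons(cons(0, pair(0, 0)), pair(k(0, pair(b, b)), 0))  →  cons(cons(0, pair(0, 0)), pair(cons(b, b), 0))   [R1 at 2.1]

cons(cons(0, pair(0, 0)), pair(cons(b, b), 0))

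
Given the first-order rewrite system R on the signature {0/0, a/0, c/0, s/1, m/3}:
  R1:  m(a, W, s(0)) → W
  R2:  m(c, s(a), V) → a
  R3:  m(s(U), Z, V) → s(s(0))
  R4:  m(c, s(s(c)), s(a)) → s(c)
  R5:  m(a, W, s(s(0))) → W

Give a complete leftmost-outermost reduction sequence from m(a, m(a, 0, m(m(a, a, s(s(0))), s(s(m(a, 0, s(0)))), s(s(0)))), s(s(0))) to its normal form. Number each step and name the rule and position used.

1. m(a, m(a, 0, m(m(a, a, s(s(0))), s(s(m(a, 0, s(0)))), s(s(0)))), s(s(0)))  →  m(a, 0, m(m(a, a, s(s(0))), s(s(m(a, 0, s(0)))), s(s(0))))   [R5 at ε]
2. m(a, 0, m(m(a, a, s(s(0))), s(s(m(a, 0, s(0)))), s(s(0))))  →  m(a, 0, m(a, s(s(m(a, 0, s(0)))), s(s(0))))   [R5 at 3.1]
3. m(a, 0, m(a, s(s(m(a, 0, s(0)))), s(s(0))))  →  m(a, 0, s(s(m(a, 0, s(0)))))   [R5 at 3]
4. m(a, 0, s(s(m(a, 0, s(0)))))  →  m(a, 0, s(s(0)))   [R1 at 3.1.1]
5. m(a, 0, s(s(0)))  →  0   [R5 at ε]

0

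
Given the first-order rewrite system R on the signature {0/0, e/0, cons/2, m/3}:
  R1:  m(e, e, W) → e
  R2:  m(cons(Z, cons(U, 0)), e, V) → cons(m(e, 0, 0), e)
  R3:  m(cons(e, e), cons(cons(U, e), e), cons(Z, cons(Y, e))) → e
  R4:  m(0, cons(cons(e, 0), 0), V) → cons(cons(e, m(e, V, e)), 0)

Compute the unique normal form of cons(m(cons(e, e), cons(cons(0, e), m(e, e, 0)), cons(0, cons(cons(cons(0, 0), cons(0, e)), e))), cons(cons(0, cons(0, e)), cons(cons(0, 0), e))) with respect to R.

1. cons(m(cons(e, e), cons(cons(0, e), m(e, e, 0)), cons(0, cons(cons(cons(0, 0), cons(0, e)), e))), cons(cons(0, cons(0, e)), cons(cons(0, 0), e)))  →  cons(m(cons(e, e), cons(cons(0, e), e), cons(0, cons(cons(cons(0, 0), cons(0, e)), e))), cons(cons(0, cons(0, e)), cons(cons(0, 0), e)))   [R1 at 1.2.2]
2. cons(m(cons(e, e), cons(cons(0, e), e), cons(0, cons(cons(cons(0, 0), cons(0, e)), e))), cons(cons(0, cons(0, e)), cons(cons(0, 0), e)))  →  cons(e, cons(cons(0, cons(0, e)), cons(cons(0, 0), e)))   [R3 at 1]

cons(e, cons(cons(0, cons(0, e)), cons(cons(0, 0), e)))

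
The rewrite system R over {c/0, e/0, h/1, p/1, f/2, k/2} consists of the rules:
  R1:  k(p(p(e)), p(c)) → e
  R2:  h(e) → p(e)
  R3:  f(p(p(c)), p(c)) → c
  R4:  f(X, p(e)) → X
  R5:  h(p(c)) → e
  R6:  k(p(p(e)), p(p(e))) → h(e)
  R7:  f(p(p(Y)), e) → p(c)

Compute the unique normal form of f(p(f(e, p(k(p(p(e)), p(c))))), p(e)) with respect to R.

1. f(p(f(e, p(k(p(p(e)), p(c))))), p(e))  →  p(f(e, p(k(p(p(e)), p(c)))))   [R4 at ε]
2. p(f(e, p(k(p(p(e)), p(c)))))  →  p(f(e, p(e)))   [R1 at 1.2.1]
3. p(f(e, p(e)))  →  p(e)   [R4 at 1]

p(e)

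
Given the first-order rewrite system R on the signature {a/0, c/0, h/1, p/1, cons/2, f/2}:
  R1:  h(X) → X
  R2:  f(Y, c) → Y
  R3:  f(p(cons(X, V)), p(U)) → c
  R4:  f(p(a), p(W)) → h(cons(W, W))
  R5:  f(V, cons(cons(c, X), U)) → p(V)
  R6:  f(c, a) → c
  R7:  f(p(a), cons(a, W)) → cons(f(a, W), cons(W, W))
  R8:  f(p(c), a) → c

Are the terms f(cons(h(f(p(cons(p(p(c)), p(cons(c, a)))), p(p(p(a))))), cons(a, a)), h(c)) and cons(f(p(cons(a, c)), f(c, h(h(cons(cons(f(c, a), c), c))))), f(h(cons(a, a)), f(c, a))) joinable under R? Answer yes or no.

Reduce t₁ = f(cons(h(f(p(cons(p(p(c)), p(cons(c, a)))), p(p(p(a))))), cons(a, a)), h(c)):
1. f(cons(h(f(p(cons(p(p(c)), p(cons(c, a)))), p(p(p(a))))), cons(a, a)), h(c))  →  f(cons(f(p(cons(p(p(c)), p(cons(c, a)))), p(p(p(a)))), cons(a, a)), h(c))   [R1 at 1.1]
2. f(cons(f(p(cons(p(p(c)), p(cons(c, a)))), p(p(p(a)))), cons(a, a)), h(c))  →  f(cons(c, cons(a, a)), h(c))   [R3 at 1.1]
3. f(cons(c, cons(a, a)), h(c))  →  f(cons(c, cons(a, a)), c)   [R1 at 2]
4. f(cons(c, cons(a, a)), c)  →  cons(c, cons(a, a))   [R2 at ε]

Reduce t₂ = cons(f(p(cons(a, c)), f(c, h(h(cons(cons(f(c, a), c), c))))), f(h(cons(a, a)), f(c, a))):
1. cons(f(p(cons(a, c)), f(c, h(h(cons(cons(f(c, a), c), c))))), f(h(cons(a, a)), f(c, a)))  →  cons(f(p(cons(a, c)), f(c, h(cons(cons(f(c, a), c), c)))), f(h(cons(a, a)), f(c, a)))   [R1 at 1.2.2]
2. cons(f(p(cons(a, c)), f(c, h(cons(cons(f(c, a), c), c)))), f(h(cons(a, a)), f(c, a)))  →  cons(f(p(cons(a, c)), f(c, cons(cons(f(c, a), c), c))), f(h(cons(a, a)), f(c, a)))   [R1 at 1.2.2]
3. cons(f(p(cons(a, c)), f(c, cons(cons(f(c, a), c), c))), f(h(cons(a, a)), f(c, a)))  →  cons(f(p(cons(a, c)), f(c, cons(cons(c, c), c))), f(h(cons(a, a)), f(c, a)))   [R6 at 1.2.2.1.1]
4. cons(f(p(cons(a, c)), f(c, cons(cons(c, c), c))), f(h(cons(a, a)), f(c, a)))  →  cons(f(p(cons(a, c)), p(c)), f(h(cons(a, a)), f(c, a)))   [R5 at 1.2]
5. cons(f(p(cons(a, c)), p(c)), f(h(cons(a, a)), f(c, a)))  →  cons(c, f(h(cons(a, a)), f(c, a)))   [R3 at 1]
6. cons(c, f(h(cons(a, a)), f(c, a)))  →  cons(c, f(cons(a, a), f(c, a)))   [R1 at 2.1]
7. cons(c, f(cons(a, a), f(c, a)))  →  cons(c, f(cons(a, a), c))   [R6 at 2.2]
8. cons(c, f(cons(a, a), c))  →  cons(c, cons(a, a))   [R2 at 2]

yes — NF(t₁) = cons(c, cons(a, a)), NF(t₂) = cons(c, cons(a, a))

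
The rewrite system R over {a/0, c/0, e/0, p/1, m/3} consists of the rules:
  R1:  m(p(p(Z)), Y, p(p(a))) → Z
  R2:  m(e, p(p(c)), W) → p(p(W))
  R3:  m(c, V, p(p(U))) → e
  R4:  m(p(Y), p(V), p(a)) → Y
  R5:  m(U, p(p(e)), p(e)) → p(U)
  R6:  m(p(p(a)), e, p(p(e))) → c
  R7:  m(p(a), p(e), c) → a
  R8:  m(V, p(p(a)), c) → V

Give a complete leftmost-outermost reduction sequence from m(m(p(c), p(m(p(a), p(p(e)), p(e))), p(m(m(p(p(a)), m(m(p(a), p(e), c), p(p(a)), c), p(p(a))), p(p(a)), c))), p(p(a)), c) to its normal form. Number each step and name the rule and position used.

1. m(m(p(c), p(m(p(a), p(p(e)), p(e))), p(m(m(p(p(a)), m(m(p(a), p(e), c), p(p(a)), c), p(p(a))), p(p(a)), c))), p(p(a)), c)  →  m(p(c), p(m(p(a), p(p(e)), p(e))), p(m(m(p(p(a)), m(m(p(a), p(e), c), p(p(a)), c), p(p(a))), p(p(a)), c)))   [R8 at ε]
2. m(p(c), p(m(p(a), p(p(e)), p(e))), p(m(m(p(p(a)), m(m(p(a), p(e), c), p(p(a)), c), p(p(a))), p(p(a)), c)))  →  m(p(c), p(p(p(a))), p(m(m(p(p(a)), m(m(p(a), p(e), c), p(p(a)), c), p(p(a))), p(p(a)), c)))   [R5 at 2.1]
3. m(p(c), p(p(p(a))), p(m(m(p(p(a)), m(m(p(a), p(e), c), p(p(a)), c), p(p(a))), p(p(a)), c)))  →  m(p(c), p(p(p(a))), p(m(p(p(a)), m(m(p(a), p(e), c), p(p(a)), c), p(p(a)))))   [R8 at 3.1]
4. m(p(c), p(p(p(a))), p(m(p(p(a)), m(m(p(a), p(e), c), p(p(a)), c), p(p(a)))))  →  m(p(c), p(p(p(a))), p(a))   [R1 at 3.1]
5. m(p(c), p(p(p(a))), p(a))  →  c   [R4 at ε]

c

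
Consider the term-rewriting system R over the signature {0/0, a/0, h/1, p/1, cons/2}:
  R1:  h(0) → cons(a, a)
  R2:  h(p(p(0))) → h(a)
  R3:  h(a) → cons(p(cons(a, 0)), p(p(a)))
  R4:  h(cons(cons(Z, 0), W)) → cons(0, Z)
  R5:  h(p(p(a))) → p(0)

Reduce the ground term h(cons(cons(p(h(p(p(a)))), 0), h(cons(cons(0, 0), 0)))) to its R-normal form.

1. h(cons(cons(p(h(p(p(a)))), 0), h(cons(cons(0, 0), 0))))  →  cons(0, p(h(p(p(a)))))   [R4 at ε]
2. cons(0, p(h(p(p(a)))))  →  cons(0, p(p(0)))   [R5 at 2.1]

cons(0, p(p(0)))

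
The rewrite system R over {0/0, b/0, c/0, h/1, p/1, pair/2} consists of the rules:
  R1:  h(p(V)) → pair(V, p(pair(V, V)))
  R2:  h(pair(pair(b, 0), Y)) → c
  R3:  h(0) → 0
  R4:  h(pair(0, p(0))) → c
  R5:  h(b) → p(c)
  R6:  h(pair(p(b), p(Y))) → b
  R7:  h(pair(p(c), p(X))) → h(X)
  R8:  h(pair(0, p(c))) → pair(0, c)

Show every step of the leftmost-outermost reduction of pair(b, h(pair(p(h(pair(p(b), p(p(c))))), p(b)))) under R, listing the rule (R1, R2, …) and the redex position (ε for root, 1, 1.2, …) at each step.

pair(b, b)

1. pair(b, h(pair(p(h(pair(p(b), p(p(c))))), p(b))))  →  pair(b, h(pair(p(b), p(b))))   [R6 at 2.1.1.1]
2. pair(b, h(pair(p(b), p(b))))  →  pair(b, b)   [R6 at 2]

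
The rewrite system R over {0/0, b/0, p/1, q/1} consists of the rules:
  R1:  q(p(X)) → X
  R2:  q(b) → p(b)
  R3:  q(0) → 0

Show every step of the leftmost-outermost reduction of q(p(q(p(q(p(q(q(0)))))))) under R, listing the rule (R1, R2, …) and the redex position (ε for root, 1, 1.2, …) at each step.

0

1. q(p(q(p(q(p(q(q(0))))))))  →  q(p(q(p(q(q(0))))))   [R1 at ε]
2. q(p(q(p(q(q(0))))))  →  q(p(q(q(0))))   [R1 at ε]
3. q(p(q(q(0))))  →  q(q(0))   [R1 at ε]
4. q(q(0))  →  q(0)   [R3 at 1]
5. q(0)  →  0   [R3 at ε]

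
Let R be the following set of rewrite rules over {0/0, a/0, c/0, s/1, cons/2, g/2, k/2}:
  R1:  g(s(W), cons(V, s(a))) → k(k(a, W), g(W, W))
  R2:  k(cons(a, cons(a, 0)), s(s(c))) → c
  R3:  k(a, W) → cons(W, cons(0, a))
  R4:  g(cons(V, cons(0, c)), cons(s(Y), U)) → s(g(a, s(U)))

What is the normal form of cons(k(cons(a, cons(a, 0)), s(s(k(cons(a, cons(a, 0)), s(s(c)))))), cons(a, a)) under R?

cons(c, cons(a, a))

1. cons(k(cons(a, cons(a, 0)), s(s(k(cons(a, cons(a, 0)), s(s(c)))))), cons(a, a))  →  cons(k(cons(a, cons(a, 0)), s(s(c))), cons(a, a))   [R2 at 1.2.1.1]
2. cons(k(cons(a, cons(a, 0)), s(s(c))), cons(a, a))  →  cons(c, cons(a, a))   [R2 at 1]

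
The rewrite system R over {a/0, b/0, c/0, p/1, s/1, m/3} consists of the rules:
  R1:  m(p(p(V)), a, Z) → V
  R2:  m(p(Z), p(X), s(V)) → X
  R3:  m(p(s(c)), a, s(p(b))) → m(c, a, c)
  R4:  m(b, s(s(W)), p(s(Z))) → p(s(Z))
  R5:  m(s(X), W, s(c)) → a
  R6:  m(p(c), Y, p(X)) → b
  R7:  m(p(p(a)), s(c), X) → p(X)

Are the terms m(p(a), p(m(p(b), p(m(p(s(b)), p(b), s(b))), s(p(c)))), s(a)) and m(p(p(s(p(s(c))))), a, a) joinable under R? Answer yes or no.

no — NF(t₁) = b, NF(t₂) = s(p(s(c)))

Reduce t₁ = m(p(a), p(m(p(b), p(m(p(s(b)), p(b), s(b))), s(p(c)))), s(a)):
1. m(p(a), p(m(p(b), p(m(p(s(b)), p(b), s(b))), s(p(c)))), s(a))  →  m(p(b), p(m(p(s(b)), p(b), s(b))), s(p(c)))   [R2 at ε]
2. m(p(b), p(m(p(s(b)), p(b), s(b))), s(p(c)))  →  m(p(s(b)), p(b), s(b))   [R2 at ε]
3. m(p(s(b)), p(b), s(b))  →  b   [R2 at ε]

Reduce t₂ = m(p(p(s(p(s(c))))), a, a):
1. m(p(p(s(p(s(c))))), a, a)  →  s(p(s(c)))   [R1 at ε]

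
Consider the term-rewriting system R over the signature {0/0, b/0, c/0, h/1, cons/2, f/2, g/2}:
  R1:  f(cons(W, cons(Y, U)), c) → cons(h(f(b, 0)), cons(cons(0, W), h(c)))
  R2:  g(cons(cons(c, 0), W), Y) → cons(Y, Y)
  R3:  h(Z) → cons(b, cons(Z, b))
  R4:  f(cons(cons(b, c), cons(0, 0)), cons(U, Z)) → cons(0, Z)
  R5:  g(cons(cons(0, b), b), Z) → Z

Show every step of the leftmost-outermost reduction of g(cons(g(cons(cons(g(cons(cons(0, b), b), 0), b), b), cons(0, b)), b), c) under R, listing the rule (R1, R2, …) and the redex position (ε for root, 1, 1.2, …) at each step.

c

1. g(cons(g(cons(cons(g(cons(cons(0, b), b), 0), b), b), cons(0, b)), b), c)  →  g(cons(g(cons(cons(0, b), b), cons(0, b)), b), c)   [R5 at 1.1.1.1.1]
2. g(cons(g(cons(cons(0, b), b), cons(0, b)), b), c)  →  g(cons(cons(0, b), b), c)   [R5 at 1.1]
3. g(cons(cons(0, b), b), c)  →  c   [R5 at ε]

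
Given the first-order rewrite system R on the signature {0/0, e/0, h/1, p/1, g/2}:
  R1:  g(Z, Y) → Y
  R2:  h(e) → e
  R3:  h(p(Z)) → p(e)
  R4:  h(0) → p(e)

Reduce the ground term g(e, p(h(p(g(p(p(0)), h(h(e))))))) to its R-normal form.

p(p(e))

1. g(e, p(h(p(g(p(p(0)), h(h(e)))))))  →  p(h(p(g(p(p(0)), h(h(e))))))   [R1 at ε]
2. p(h(p(g(p(p(0)), h(h(e))))))  →  p(p(e))   [R3 at 1]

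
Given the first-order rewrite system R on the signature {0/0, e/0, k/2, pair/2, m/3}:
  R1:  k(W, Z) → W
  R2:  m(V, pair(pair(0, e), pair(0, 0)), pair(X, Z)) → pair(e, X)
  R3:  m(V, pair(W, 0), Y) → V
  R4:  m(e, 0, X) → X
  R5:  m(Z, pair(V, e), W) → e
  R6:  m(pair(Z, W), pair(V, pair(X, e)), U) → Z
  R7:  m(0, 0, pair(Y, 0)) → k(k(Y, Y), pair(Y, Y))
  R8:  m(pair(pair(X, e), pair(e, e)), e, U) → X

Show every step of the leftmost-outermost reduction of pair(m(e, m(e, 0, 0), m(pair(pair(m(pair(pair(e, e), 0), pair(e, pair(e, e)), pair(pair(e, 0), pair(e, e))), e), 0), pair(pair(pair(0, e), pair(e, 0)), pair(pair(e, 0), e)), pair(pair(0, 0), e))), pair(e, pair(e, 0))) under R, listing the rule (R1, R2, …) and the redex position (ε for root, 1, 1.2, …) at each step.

1. pair(m(e, m(e, 0, 0), m(pair(pair(m(pair(pair(e, e), 0), pair(e, pair(e, e)), pair(pair(e, 0), pair(e, e))), e), 0), pair(pair(pair(0, e), pair(e, 0)), pair(pair(e, 0), e)), pair(pair(0, 0), e))), pair(e, pair(e, 0)))  →  pair(m(e, 0, m(pair(pair(m(pair(pair(e, e), 0), pair(e, pair(e, e)), pair(pair(e, 0), pair(e, e))), e), 0), pair(pair(pair(0, e), pair(e, 0)), pair(pair(e, 0), e)), pair(pair(0, 0), e))), pair(e, pair(e, 0)))   [R4 at 1.2]
2. pair(m(e, 0, m(pair(pair(m(pair(pair(e, e), 0), pair(e, pair(e, e)), pair(pair(e, 0), pair(e, e))), e), 0), pair(pair(pair(0, e), pair(e, 0)), pair(pair(e, 0), e)), pair(pair(0, 0), e))), pair(e, pair(e, 0)))  →  pair(m(pair(pair(m(pair(pair(e, e), 0), pair(e, pair(e, e)), pair(pair(e, 0), pair(e, e))), e), 0), pair(pair(pair(0, e), pair(e, 0)), pair(pair(e, 0), e)), pair(pair(0, 0), e)), pair(e, pair(e, 0)))   [R4 at 1]
3. pair(m(pair(pair(m(pair(pair(e, e), 0), pair(e, pair(e, e)), pair(pair(e, 0), pair(e, e))), e), 0), pair(pair(pair(0, e), pair(e, 0)), pair(pair(e, 0), e)), pair(pair(0, 0), e)), pair(e, pair(e, 0)))  →  pair(pair(m(pair(pair(e, e), 0), pair(e, pair(e, e)), pair(pair(e, 0), pair(e, e))), e), pair(e, pair(e, 0)))   [R6 at 1]
4. pair(pair(m(pair(pair(e, e), 0), pair(e, pair(e, e)), pair(pair(e, 0), pair(e, e))), e), pair(e, pair(e, 0)))  →  pair(pair(pair(e, e), e), pair(e, pair(e, 0)))   [R6 at 1.1]

pair(pair(pair(e, e), e), pair(e, pair(e, 0)))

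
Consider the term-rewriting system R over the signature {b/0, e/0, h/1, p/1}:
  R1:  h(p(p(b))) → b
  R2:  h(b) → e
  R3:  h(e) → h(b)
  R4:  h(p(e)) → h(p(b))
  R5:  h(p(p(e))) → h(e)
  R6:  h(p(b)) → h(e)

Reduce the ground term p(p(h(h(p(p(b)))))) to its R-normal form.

p(p(e))

1. p(p(h(h(p(p(b))))))  →  p(p(h(b)))   [R1 at 1.1.1]
2. p(p(h(b)))  →  p(p(e))   [R2 at 1.1]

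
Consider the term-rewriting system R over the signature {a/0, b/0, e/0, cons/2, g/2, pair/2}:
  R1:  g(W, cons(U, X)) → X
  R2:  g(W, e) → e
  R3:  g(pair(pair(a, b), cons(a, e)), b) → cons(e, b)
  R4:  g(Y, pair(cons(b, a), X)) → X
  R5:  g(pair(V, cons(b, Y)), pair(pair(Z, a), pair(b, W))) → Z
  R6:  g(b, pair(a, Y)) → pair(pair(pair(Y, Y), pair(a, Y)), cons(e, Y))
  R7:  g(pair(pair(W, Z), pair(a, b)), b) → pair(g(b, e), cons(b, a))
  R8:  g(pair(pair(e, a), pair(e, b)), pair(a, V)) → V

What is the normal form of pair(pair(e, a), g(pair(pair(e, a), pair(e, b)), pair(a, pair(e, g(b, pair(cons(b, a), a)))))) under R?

1. pair(pair(e, a), g(pair(pair(e, a), pair(e, b)), pair(a, pair(e, g(b, pair(cons(b, a), a))))))  →  pair(pair(e, a), pair(e, g(b, pair(cons(b, a), a))))   [R8 at 2]
2. pair(pair(e, a), pair(e, g(b, pair(cons(b, a), a))))  →  pair(pair(e, a), pair(e, a))   [R4 at 2.2]

pair(pair(e, a), pair(e, a))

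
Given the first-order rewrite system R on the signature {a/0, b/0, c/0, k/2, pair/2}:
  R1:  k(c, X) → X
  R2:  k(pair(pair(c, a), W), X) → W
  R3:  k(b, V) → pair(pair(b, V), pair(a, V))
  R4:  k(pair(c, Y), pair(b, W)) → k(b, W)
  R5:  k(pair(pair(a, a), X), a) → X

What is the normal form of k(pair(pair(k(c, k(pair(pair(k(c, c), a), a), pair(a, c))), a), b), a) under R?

1. k(pair(pair(k(c, k(pair(pair(k(c, c), a), a), pair(a, c))), a), b), a)  →  k(pair(pair(k(pair(pair(k(c, c), a), a), pair(a, c)), a), b), a)   [R1 at 1.1.1]
2. k(pair(pair(k(pair(pair(k(c, c), a), a), pair(a, c)), a), b), a)  →  k(pair(pair(k(pair(pair(c, a), a), pair(a, c)), a), b), a)   [R1 at 1.1.1.1.1.1]
3. k(pair(pair(k(pair(pair(c, a), a), pair(a, c)), a), b), a)  →  k(pair(pair(a, a), b), a)   [R2 at 1.1.1]
4. k(pair(pair(a, a), b), a)  →  b   [R5 at ε]

b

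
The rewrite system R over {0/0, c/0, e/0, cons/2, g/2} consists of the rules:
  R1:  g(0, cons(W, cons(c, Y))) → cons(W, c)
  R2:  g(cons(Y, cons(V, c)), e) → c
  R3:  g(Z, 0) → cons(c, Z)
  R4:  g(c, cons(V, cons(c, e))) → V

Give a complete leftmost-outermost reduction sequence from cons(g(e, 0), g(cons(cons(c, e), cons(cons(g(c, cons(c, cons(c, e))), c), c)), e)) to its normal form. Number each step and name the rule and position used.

cons(cons(c, e), c)

1. cons(g(e, 0), g(cons(cons(c, e), cons(cons(g(c, cons(c, cons(c, e))), c), c)), e))  →  cons(cons(c, e), g(cons(cons(c, e), cons(cons(g(c, cons(c, cons(c, e))), c), c)), e))   [R3 at 1]
2. cons(cons(c, e), g(cons(cons(c, e), cons(cons(g(c, cons(c, cons(c, e))), c), c)), e))  →  cons(cons(c, e), c)   [R2 at 2]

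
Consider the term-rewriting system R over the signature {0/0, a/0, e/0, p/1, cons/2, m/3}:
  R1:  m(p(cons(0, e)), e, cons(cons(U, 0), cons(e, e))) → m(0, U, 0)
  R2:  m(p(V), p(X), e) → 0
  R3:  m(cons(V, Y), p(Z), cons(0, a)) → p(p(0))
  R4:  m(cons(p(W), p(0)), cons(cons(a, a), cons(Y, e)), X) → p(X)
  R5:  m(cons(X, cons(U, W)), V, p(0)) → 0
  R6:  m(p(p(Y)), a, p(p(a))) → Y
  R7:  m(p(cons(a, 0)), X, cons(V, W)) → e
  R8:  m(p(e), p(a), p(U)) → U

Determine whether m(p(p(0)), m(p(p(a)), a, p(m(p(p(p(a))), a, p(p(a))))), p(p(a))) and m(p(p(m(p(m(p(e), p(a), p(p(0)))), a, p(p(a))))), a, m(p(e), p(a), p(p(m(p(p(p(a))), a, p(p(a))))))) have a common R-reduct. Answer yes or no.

yes — NF(t₁) = 0, NF(t₂) = 0

Reduce t₁ = m(p(p(0)), m(p(p(a)), a, p(m(p(p(p(a))), a, p(p(a))))), p(p(a))):
1. m(p(p(0)), m(p(p(a)), a, p(m(p(p(p(a))), a, p(p(a))))), p(p(a)))  →  m(p(p(0)), m(p(p(a)), a, p(p(a))), p(p(a)))   [R6 at 2.3.1]
2. m(p(p(0)), m(p(p(a)), a, p(p(a))), p(p(a)))  →  m(p(p(0)), a, p(p(a)))   [R6 at 2]
3. m(p(p(0)), a, p(p(a)))  →  0   [R6 at ε]

Reduce t₂ = m(p(p(m(p(m(p(e), p(a), p(p(0)))), a, p(p(a))))), a, m(p(e), p(a), p(p(m(p(p(p(a))), a, p(p(a))))))):
1. m(p(p(m(p(m(p(e), p(a), p(p(0)))), a, p(p(a))))), a, m(p(e), p(a), p(p(m(p(p(p(a))), a, p(p(a)))))))  →  m(p(p(m(p(p(0)), a, p(p(a))))), a, m(p(e), p(a), p(p(m(p(p(p(a))), a, p(p(a)))))))   [R8 at 1.1.1.1.1]
2. m(p(p(m(p(p(0)), a, p(p(a))))), a, m(p(e), p(a), p(p(m(p(p(p(a))), a, p(p(a)))))))  →  m(p(p(0)), a, m(p(e), p(a), p(p(m(p(p(p(a))), a, p(p(a)))))))   [R6 at 1.1.1]
3. m(p(p(0)), a, m(p(e), p(a), p(p(m(p(p(p(a))), a, p(p(a)))))))  →  m(p(p(0)), a, p(m(p(p(p(a))), a, p(p(a)))))   [R8 at 3]
4. m(p(p(0)), a, p(m(p(p(p(a))), a, p(p(a)))))  →  m(p(p(0)), a, p(p(a)))   [R6 at 3.1]
5. m(p(p(0)), a, p(p(a)))  →  0   [R6 at ε]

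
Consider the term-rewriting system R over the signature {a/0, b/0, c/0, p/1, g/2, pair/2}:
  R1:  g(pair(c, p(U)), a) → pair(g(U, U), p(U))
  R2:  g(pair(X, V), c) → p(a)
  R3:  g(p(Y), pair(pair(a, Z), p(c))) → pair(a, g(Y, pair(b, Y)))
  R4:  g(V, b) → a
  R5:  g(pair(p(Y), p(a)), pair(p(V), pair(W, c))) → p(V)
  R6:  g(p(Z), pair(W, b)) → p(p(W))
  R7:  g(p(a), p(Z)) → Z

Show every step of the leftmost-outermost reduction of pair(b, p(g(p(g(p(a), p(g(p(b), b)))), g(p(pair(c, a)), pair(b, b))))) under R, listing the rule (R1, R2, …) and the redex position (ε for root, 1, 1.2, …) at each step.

pair(b, p(p(b)))

1. pair(b, p(g(p(g(p(a), p(g(p(b), b)))), g(p(pair(c, a)), pair(b, b)))))  →  pair(b, p(g(p(g(p(b), b)), g(p(pair(c, a)), pair(b, b)))))   [R7 at 2.1.1.1]
2. pair(b, p(g(p(g(p(b), b)), g(p(pair(c, a)), pair(b, b)))))  →  pair(b, p(g(p(a), g(p(pair(c, a)), pair(b, b)))))   [R4 at 2.1.1.1]
3. pair(b, p(g(p(a), g(p(pair(c, a)), pair(b, b)))))  →  pair(b, p(g(p(a), p(p(b)))))   [R6 at 2.1.2]
4. pair(b, p(g(p(a), p(p(b)))))  →  pair(b, p(p(b)))   [R7 at 2.1]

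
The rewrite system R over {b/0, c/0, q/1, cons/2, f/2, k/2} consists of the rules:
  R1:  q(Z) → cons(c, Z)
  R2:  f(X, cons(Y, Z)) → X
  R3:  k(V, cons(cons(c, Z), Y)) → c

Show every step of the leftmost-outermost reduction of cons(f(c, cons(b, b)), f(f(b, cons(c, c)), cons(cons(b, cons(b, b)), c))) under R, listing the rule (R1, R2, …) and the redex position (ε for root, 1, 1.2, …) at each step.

cons(c, b)

1. cons(f(c, cons(b, b)), f(f(b, cons(c, c)), cons(cons(b, cons(b, b)), c)))  →  cons(c, f(f(b, cons(c, c)), cons(cons(b, cons(b, b)), c)))   [R2 at 1]
2. cons(c, f(f(b, cons(c, c)), cons(cons(b, cons(b, b)), c)))  →  cons(c, f(b, cons(c, c)))   [R2 at 2]
3. cons(c, f(b, cons(c, c)))  →  cons(c, b)   [R2 at 2]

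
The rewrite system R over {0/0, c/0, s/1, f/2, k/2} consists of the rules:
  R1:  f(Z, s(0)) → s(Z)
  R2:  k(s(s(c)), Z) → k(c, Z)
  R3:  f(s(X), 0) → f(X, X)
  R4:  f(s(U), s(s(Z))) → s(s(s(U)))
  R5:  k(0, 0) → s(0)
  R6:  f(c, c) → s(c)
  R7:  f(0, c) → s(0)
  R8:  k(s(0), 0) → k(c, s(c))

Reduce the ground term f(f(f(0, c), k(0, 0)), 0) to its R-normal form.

1. f(f(f(0, c), k(0, 0)), 0)  →  f(f(s(0), k(0, 0)), 0)   [R7 at 1.1]
2. f(f(s(0), k(0, 0)), 0)  →  f(f(s(0), s(0)), 0)   [R5 at 1.2]
3. f(f(s(0), s(0)), 0)  →  f(s(s(0)), 0)   [R1 at 1]
4. f(s(s(0)), 0)  →  f(s(0), s(0))   [R3 at ε]
5. f(s(0), s(0))  →  s(s(0))   [R1 at ε]

s(s(0))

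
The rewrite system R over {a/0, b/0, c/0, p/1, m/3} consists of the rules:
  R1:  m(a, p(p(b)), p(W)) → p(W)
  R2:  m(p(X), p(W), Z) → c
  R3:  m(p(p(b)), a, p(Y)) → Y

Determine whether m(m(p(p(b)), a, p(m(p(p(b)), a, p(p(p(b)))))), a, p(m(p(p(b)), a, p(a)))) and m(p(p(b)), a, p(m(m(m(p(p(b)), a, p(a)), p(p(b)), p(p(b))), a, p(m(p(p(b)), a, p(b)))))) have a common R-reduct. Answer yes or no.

no — NF(t₁) = a, NF(t₂) = b

Reduce t₁ = m(m(p(p(b)), a, p(m(p(p(b)), a, p(p(p(b)))))), a, p(m(p(p(b)), a, p(a)))):
1. m(m(p(p(b)), a, p(m(p(p(b)), a, p(p(p(b)))))), a, p(m(p(p(b)), a, p(a))))  →  m(m(p(p(b)), a, p(p(p(b)))), a, p(m(p(p(b)), a, p(a))))   [R3 at 1]
2. m(m(p(p(b)), a, p(p(p(b)))), a, p(m(p(p(b)), a, p(a))))  →  m(p(p(b)), a, p(m(p(p(b)), a, p(a))))   [R3 at 1]
3. m(p(p(b)), a, p(m(p(p(b)), a, p(a))))  →  m(p(p(b)), a, p(a))   [R3 at ε]
4. m(p(p(b)), a, p(a))  →  a   [R3 at ε]

Reduce t₂ = m(p(p(b)), a, p(m(m(m(p(p(b)), a, p(a)), p(p(b)), p(p(b))), a, p(m(p(p(b)), a, p(b)))))):
1. m(p(p(b)), a, p(m(m(m(p(p(b)), a, p(a)), p(p(b)), p(p(b))), a, p(m(p(p(b)), a, p(b))))))  →  m(m(m(p(p(b)), a, p(a)), p(p(b)), p(p(b))), a, p(m(p(p(b)), a, p(b))))   [R3 at ε]
2. m(m(m(p(p(b)), a, p(a)), p(p(b)), p(p(b))), a, p(m(p(p(b)), a, p(b))))  →  m(m(a, p(p(b)), p(p(b))), a, p(m(p(p(b)), a, p(b))))   [R3 at 1.1]
3. m(m(a, p(p(b)), p(p(b))), a, p(m(p(p(b)), a, p(b))))  →  m(p(p(b)), a, p(m(p(p(b)), a, p(b))))   [R1 at 1]
4. m(p(p(b)), a, p(m(p(p(b)), a, p(b))))  →  m(p(p(b)), a, p(b))   [R3 at ε]
5. m(p(p(b)), a, p(b))  →  b   [R3 at ε]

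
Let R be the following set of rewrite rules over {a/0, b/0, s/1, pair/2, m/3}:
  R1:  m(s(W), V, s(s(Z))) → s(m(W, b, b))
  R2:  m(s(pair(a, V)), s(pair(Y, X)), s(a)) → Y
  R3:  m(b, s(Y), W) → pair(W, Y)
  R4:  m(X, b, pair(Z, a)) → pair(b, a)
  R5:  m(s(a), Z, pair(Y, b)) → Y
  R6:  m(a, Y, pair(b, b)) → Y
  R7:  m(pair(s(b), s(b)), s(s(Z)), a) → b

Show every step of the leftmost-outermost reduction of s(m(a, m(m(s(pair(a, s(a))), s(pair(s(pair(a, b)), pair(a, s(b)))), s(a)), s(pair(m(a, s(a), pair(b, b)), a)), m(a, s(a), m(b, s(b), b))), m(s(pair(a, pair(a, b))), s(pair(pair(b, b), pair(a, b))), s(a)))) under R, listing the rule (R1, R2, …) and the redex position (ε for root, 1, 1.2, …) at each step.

s(s(a))

1. s(m(a, m(m(s(pair(a, s(a))), s(pair(s(pair(a, b)), pair(a, s(b)))), s(a)), s(pair(m(a, s(a), pair(b, b)), a)), m(a, s(a), m(b, s(b), b))), m(s(pair(a, pair(a, b))), s(pair(pair(b, b), pair(a, b))), s(a))))  →  s(m(a, m(s(pair(a, b)), s(pair(m(a, s(a), pair(b, b)), a)), m(a, s(a), m(b, s(b), b))), m(s(pair(a, pair(a, b))), s(pair(pair(b, b), pair(a, b))), s(a))))   [R2 at 1.2.1]
2. s(m(a, m(s(pair(a, b)), s(pair(m(a, s(a), pair(b, b)), a)), m(a, s(a), m(b, s(b), b))), m(s(pair(a, pair(a, b))), s(pair(pair(b, b), pair(a, b))), s(a))))  →  s(m(a, m(s(pair(a, b)), s(pair(s(a), a)), m(a, s(a), m(b, s(b), b))), m(s(pair(a, pair(a, b))), s(pair(pair(b, b), pair(a, b))), s(a))))   [R6 at 1.2.2.1.1]
3. s(m(a, m(s(pair(a, b)), s(pair(s(a), a)), m(a, s(a), m(b, s(b), b))), m(s(pair(a, pair(a, b))), s(pair(pair(b, b), pair(a, b))), s(a))))  →  s(m(a, m(s(pair(a, b)), s(pair(s(a), a)), m(a, s(a), pair(b, b))), m(s(pair(a, pair(a, b))), s(pair(pair(b, b), pair(a, b))), s(a))))   [R3 at 1.2.3.3]
4. s(m(a, m(s(pair(a, b)), s(pair(s(a), a)), m(a, s(a), pair(b, b))), m(s(pair(a, pair(a, b))), s(pair(pair(b, b), pair(a, b))), s(a))))  →  s(m(a, m(s(pair(a, b)), s(pair(s(a), a)), s(a)), m(s(pair(a, pair(a, b))), s(pair(pair(b, b), pair(a, b))), s(a))))   [R6 at 1.2.3]
5. s(m(a, m(s(pair(a, b)), s(pair(s(a), a)), s(a)), m(s(pair(a, pair(a, b))), s(pair(pair(b, b), pair(a, b))), s(a))))  →  s(m(a, s(a), m(s(pair(a, pair(a, b))), s(pair(pair(b, b), pair(a, b))), s(a))))   [R2 at 1.2]
6. s(m(a, s(a), m(s(pair(a, pair(a, b))), s(pair(pair(b, b), pair(a, b))), s(a))))  →  s(m(a, s(a), pair(b, b)))   [R2 at 1.3]
7. s(m(a, s(a), pair(b, b)))  →  s(s(a))   [R6 at 1]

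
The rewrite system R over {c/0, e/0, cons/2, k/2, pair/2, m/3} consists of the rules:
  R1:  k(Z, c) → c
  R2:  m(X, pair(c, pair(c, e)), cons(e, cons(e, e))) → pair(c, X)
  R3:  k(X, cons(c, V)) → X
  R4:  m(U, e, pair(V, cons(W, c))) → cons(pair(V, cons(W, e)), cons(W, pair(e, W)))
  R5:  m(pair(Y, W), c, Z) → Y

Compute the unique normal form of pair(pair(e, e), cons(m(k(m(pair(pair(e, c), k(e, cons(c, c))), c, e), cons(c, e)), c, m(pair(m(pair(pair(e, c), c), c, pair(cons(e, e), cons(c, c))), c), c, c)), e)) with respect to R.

pair(pair(e, e), cons(e, e))

1. pair(pair(e, e), cons(m(k(m(pair(pair(e, c), k(e, cons(c, c))), c, e), cons(c, e)), c, m(pair(m(pair(pair(e, c), c), c, pair(cons(e, e), cons(c, c))), c), c, c)), e))  →  pair(pair(e, e), cons(m(m(pair(pair(e, c), k(e, cons(c, c))), c, e), c, m(pair(m(pair(pair(e, c), c), c, pair(cons(e, e), cons(c, c))), c), c, c)), e))   [R3 at 2.1.1]
2. pair(pair(e, e), cons(m(m(pair(pair(e, c), k(e, cons(c, c))), c, e), c, m(pair(m(pair(pair(e, c), c), c, pair(cons(e, e), cons(c, c))), c), c, c)), e))  →  pair(pair(e, e), cons(m(pair(e, c), c, m(pair(m(pair(pair(e, c), c), c, pair(cons(e, e), cons(c, c))), c), c, c)), e))   [R5 at 2.1.1]
3. pair(pair(e, e), cons(m(pair(e, c), c, m(pair(m(pair(pair(e, c), c), c, pair(cons(e, e), cons(c, c))), c), c, c)), e))  →  pair(pair(e, e), cons(e, e))   [R5 at 2.1]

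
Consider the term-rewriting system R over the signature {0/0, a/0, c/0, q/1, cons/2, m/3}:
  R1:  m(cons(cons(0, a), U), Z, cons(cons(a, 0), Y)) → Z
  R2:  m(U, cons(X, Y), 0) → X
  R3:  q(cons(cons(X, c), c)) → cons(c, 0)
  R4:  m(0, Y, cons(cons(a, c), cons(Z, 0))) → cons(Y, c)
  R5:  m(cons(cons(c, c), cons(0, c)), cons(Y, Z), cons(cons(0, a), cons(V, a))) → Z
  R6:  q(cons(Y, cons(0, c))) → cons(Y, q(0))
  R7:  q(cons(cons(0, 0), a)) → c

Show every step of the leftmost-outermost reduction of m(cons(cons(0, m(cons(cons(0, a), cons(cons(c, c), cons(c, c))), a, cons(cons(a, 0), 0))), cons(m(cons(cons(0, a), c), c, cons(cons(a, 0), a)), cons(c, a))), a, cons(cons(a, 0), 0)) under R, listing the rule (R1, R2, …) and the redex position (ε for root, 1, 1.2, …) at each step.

a

1. m(cons(cons(0, m(cons(cons(0, a), cons(cons(c, c), cons(c, c))), a, cons(cons(a, 0), 0))), cons(m(cons(cons(0, a), c), c, cons(cons(a, 0), a)), cons(c, a))), a, cons(cons(a, 0), 0))  →  m(cons(cons(0, a), cons(m(cons(cons(0, a), c), c, cons(cons(a, 0), a)), cons(c, a))), a, cons(cons(a, 0), 0))   [R1 at 1.1.2]
2. m(cons(cons(0, a), cons(m(cons(cons(0, a), c), c, cons(cons(a, 0), a)), cons(c, a))), a, cons(cons(a, 0), 0))  →  a   [R1 at ε]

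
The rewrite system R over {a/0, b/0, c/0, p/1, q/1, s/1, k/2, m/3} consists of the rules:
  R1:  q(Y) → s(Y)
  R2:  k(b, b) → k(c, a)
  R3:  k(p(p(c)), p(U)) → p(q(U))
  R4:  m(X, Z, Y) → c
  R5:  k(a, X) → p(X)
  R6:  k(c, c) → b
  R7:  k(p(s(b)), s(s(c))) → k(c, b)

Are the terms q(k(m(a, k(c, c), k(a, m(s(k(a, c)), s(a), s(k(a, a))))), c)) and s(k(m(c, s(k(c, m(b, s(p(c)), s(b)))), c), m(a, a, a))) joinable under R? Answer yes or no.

Reduce t₁ = q(k(m(a, k(c, c), k(a, m(s(k(a, c)), s(a), s(k(a, a))))), c)):
1. q(k(m(a, k(c, c), k(a, m(s(k(a, c)), s(a), s(k(a, a))))), c))  →  s(k(m(a, k(c, c), k(a, m(s(k(a, c)), s(a), s(k(a, a))))), c))   [R1 at ε]
2. s(k(m(a, k(c, c), k(a, m(s(k(a, c)), s(a), s(k(a, a))))), c))  →  s(k(c, c))   [R4 at 1.1]
3. s(k(c, c))  →  s(b)   [R6 at 1]

Reduce t₂ = s(k(m(c, s(k(c, m(b, s(p(c)), s(b)))), c), m(a, a, a))):
1. s(k(m(c, s(k(c, m(b, s(p(c)), s(b)))), c), m(a, a, a)))  →  s(k(c, m(a, a, a)))   [R4 at 1.1]
2. s(k(c, m(a, a, a)))  →  s(k(c, c))   [R4 at 1.2]
3. s(k(c, c))  →  s(b)   [R6 at 1]

yes — NF(t₁) = s(b), NF(t₂) = s(b)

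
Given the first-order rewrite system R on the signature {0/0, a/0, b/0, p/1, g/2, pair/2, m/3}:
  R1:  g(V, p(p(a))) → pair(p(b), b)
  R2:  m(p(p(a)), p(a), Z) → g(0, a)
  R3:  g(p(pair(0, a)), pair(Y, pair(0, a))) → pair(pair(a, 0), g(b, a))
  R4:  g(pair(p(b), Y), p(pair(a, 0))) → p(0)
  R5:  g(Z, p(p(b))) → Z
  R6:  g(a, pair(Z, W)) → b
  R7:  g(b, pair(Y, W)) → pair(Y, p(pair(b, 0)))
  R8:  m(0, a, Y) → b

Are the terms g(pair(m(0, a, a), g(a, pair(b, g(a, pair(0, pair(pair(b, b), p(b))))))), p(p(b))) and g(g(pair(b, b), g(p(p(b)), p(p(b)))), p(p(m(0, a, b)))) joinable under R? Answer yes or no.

yes — NF(t₁) = pair(b, b), NF(t₂) = pair(b, b)

Reduce t₁ = g(pair(m(0, a, a), g(a, pair(b, g(a, pair(0, pair(pair(b, b), p(b))))))), p(p(b))):
1. g(pair(m(0, a, a), g(a, pair(b, g(a, pair(0, pair(pair(b, b), p(b))))))), p(p(b)))  →  pair(m(0, a, a), g(a, pair(b, g(a, pair(0, pair(pair(b, b), p(b)))))))   [R5 at ε]
2. pair(m(0, a, a), g(a, pair(b, g(a, pair(0, pair(pair(b, b), p(b)))))))  →  pair(b, g(a, pair(b, g(a, pair(0, pair(pair(b, b), p(b)))))))   [R8 at 1]
3. pair(b, g(a, pair(b, g(a, pair(0, pair(pair(b, b), p(b)))))))  →  pair(b, b)   [R6 at 2]

Reduce t₂ = g(g(pair(b, b), g(p(p(b)), p(p(b)))), p(p(m(0, a, b)))):
1. g(g(pair(b, b), g(p(p(b)), p(p(b)))), p(p(m(0, a, b))))  →  g(g(pair(b, b), p(p(b))), p(p(m(0, a, b))))   [R5 at 1.2]
2. g(g(pair(b, b), p(p(b))), p(p(m(0, a, b))))  →  g(pair(b, b), p(p(m(0, a, b))))   [R5 at 1]
3. g(pair(b, b), p(p(m(0, a, b))))  →  g(pair(b, b), p(p(b)))   [R8 at 2.1.1]
4. g(pair(b, b), p(p(b)))  →  pair(b, b)   [R5 at ε]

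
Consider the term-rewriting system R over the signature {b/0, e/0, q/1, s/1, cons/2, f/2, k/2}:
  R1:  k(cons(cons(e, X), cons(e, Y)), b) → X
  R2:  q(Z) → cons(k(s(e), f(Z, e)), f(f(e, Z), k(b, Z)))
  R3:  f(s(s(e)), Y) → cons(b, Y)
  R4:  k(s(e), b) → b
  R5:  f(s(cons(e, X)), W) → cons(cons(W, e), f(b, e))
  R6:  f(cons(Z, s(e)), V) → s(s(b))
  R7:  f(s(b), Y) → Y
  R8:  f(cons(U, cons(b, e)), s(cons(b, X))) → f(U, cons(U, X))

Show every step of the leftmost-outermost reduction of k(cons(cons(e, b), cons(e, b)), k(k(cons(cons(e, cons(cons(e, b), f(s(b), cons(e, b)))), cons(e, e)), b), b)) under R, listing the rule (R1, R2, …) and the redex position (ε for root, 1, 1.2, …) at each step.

b

1. k(cons(cons(e, b), cons(e, b)), k(k(cons(cons(e, cons(cons(e, b), f(s(b), cons(e, b)))), cons(e, e)), b), b))  →  k(cons(cons(e, b), cons(e, b)), k(cons(cons(e, b), f(s(b), cons(e, b))), b))   [R1 at 2.1]
2. k(cons(cons(e, b), cons(e, b)), k(cons(cons(e, b), f(s(b), cons(e, b))), b))  →  k(cons(cons(e, b), cons(e, b)), k(cons(cons(e, b), cons(e, b)), b))   [R7 at 2.1.2]
3. k(cons(cons(e, b), cons(e, b)), k(cons(cons(e, b), cons(e, b)), b))  →  k(cons(cons(e, b), cons(e, b)), b)   [R1 at 2]
4. k(cons(cons(e, b), cons(e, b)), b)  →  b   [R1 at ε]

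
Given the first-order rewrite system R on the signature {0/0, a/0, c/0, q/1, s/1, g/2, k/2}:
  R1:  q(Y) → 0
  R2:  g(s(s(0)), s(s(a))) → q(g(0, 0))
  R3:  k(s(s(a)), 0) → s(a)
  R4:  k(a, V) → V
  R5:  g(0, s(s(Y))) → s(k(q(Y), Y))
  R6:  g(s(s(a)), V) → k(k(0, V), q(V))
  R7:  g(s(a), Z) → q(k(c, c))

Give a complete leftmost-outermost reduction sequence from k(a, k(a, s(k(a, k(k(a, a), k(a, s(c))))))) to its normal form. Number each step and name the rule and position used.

s(s(c))

1. k(a, k(a, s(k(a, k(k(a, a), k(a, s(c)))))))  →  k(a, s(k(a, k(k(a, a), k(a, s(c))))))   [R4 at ε]
2. k(a, s(k(a, k(k(a, a), k(a, s(c))))))  →  s(k(a, k(k(a, a), k(a, s(c)))))   [R4 at ε]
3. s(k(a, k(k(a, a), k(a, s(c)))))  →  s(k(k(a, a), k(a, s(c))))   [R4 at 1]
4. s(k(k(a, a), k(a, s(c))))  →  s(k(a, k(a, s(c))))   [R4 at 1.1]
5. s(k(a, k(a, s(c))))  →  s(k(a, s(c)))   [R4 at 1]
6. s(k(a, s(c)))  →  s(s(c))   [R4 at 1]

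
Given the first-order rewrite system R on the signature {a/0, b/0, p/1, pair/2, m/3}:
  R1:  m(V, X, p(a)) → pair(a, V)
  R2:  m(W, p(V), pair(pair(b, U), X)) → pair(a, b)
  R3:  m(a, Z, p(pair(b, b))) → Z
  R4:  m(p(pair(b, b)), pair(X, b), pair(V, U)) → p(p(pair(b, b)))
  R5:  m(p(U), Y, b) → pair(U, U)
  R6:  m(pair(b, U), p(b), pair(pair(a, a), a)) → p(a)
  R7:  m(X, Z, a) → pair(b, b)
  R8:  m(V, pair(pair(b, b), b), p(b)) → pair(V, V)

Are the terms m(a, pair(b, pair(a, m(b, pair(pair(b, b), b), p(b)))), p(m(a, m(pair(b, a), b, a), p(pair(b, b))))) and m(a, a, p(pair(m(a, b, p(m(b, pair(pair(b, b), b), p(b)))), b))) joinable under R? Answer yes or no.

no — NF(t₁) = pair(b, pair(a, pair(b, b))), NF(t₂) = a

Reduce t₁ = m(a, pair(b, pair(a, m(b, pair(pair(b, b), b), p(b)))), p(m(a, m(pair(b, a), b, a), p(pair(b, b))))):
1. m(a, pair(b, pair(a, m(b, pair(pair(b, b), b), p(b)))), p(m(a, m(pair(b, a), b, a), p(pair(b, b)))))  →  m(a, pair(b, pair(a, pair(b, b))), p(m(a, m(pair(b, a), b, a), p(pair(b, b)))))   [R8 at 2.2.2]
2. m(a, pair(b, pair(a, pair(b, b))), p(m(a, m(pair(b, a), b, a), p(pair(b, b)))))  →  m(a, pair(b, pair(a, pair(b, b))), p(m(pair(b, a), b, a)))   [R3 at 3.1]
3. m(a, pair(b, pair(a, pair(b, b))), p(m(pair(b, a), b, a)))  →  m(a, pair(b, pair(a, pair(b, b))), p(pair(b, b)))   [R7 at 3.1]
4. m(a, pair(b, pair(a, pair(b, b))), p(pair(b, b)))  →  pair(b, pair(a, pair(b, b)))   [R3 at ε]

Reduce t₂ = m(a, a, p(pair(m(a, b, p(m(b, pair(pair(b, b), b), p(b)))), b))):
1. m(a, a, p(pair(m(a, b, p(m(b, pair(pair(b, b), b), p(b)))), b)))  →  m(a, a, p(pair(m(a, b, p(pair(b, b))), b)))   [R8 at 3.1.1.3.1]
2. m(a, a, p(pair(m(a, b, p(pair(b, b))), b)))  →  m(a, a, p(pair(b, b)))   [R3 at 3.1.1]
3. m(a, a, p(pair(b, b)))  →  a   [R3 at ε]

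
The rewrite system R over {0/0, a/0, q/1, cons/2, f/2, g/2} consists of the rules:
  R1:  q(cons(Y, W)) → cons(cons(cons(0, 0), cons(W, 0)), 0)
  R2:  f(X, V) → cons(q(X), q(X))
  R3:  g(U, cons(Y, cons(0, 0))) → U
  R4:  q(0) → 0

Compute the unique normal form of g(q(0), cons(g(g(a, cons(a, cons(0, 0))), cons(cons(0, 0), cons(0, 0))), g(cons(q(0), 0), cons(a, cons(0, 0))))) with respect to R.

1. g(q(0), cons(g(g(a, cons(a, cons(0, 0))), cons(cons(0, 0), cons(0, 0))), g(cons(q(0), 0), cons(a, cons(0, 0)))))  →  g(0, cons(g(g(a, cons(a, cons(0, 0))), cons(cons(0, 0), cons(0, 0))), g(cons(q(0), 0), cons(a, cons(0, 0)))))   [R4 at 1]
2. g(0, cons(g(g(a, cons(a, cons(0, 0))), cons(cons(0, 0), cons(0, 0))), g(cons(q(0), 0), cons(a, cons(0, 0)))))  →  g(0, cons(g(a, cons(a, cons(0, 0))), g(cons(q(0), 0), cons(a, cons(0, 0)))))   [R3 at 2.1]
3. g(0, cons(g(a, cons(a, cons(0, 0))), g(cons(q(0), 0), cons(a, cons(0, 0)))))  →  g(0, cons(a, g(cons(q(0), 0), cons(a, cons(0, 0)))))   [R3 at 2.1]
4. g(0, cons(a, g(cons(q(0), 0), cons(a, cons(0, 0)))))  →  g(0, cons(a, cons(q(0), 0)))   [R3 at 2.2]
5. g(0, cons(a, cons(q(0), 0)))  →  g(0, cons(a, cons(0, 0)))   [R4 at 2.2.1]
6. g(0, cons(a, cons(0, 0)))  →  0   [R3 at ε]

0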